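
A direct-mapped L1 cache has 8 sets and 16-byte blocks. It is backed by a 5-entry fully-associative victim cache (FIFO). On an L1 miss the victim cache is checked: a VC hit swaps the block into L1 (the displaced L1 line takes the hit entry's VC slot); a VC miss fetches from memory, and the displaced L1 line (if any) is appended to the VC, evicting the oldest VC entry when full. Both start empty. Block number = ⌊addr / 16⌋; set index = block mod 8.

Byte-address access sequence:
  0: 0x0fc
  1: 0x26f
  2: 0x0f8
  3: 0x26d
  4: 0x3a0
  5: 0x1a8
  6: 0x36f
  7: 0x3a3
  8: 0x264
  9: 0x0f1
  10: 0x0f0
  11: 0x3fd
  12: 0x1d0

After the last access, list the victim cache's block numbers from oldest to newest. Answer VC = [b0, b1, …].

0: 0xfc (blk 15, set 7) → MISS  vc=[]
1: 0x26f (blk 38, set 6) → MISS  vc=[]
2: 0xf8 (blk 15, set 7) → L1-HIT  vc=[]
3: 0x26d (blk 38, set 6) → L1-HIT  vc=[]
4: 0x3a0 (blk 58, set 2) → MISS  vc=[]
5: 0x1a8 (blk 26, set 2) → MISS  vc=[58]
6: 0x36f (blk 54, set 6) → MISS  vc=[58, 38]
7: 0x3a3 (blk 58, set 2) → VC-HIT  vc=[26, 38]
8: 0x264 (blk 38, set 6) → VC-HIT  vc=[26, 54]
9: 0xf1 (blk 15, set 7) → L1-HIT  vc=[26, 54]
10: 0xf0 (blk 15, set 7) → L1-HIT  vc=[26, 54]
11: 0x3fd (blk 63, set 7) → MISS  vc=[26, 54, 15]
12: 0x1d0 (blk 29, set 5) → MISS  vc=[26, 54, 15]

VC = [26, 54, 15]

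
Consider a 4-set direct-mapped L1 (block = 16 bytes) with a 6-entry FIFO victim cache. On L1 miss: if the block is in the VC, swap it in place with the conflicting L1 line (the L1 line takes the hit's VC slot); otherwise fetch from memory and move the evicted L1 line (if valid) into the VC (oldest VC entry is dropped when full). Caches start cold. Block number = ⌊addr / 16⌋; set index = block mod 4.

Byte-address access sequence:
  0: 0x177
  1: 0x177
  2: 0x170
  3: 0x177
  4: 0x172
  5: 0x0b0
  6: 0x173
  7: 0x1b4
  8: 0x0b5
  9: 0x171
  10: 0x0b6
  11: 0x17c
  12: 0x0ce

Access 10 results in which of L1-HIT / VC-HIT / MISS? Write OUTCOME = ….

0: 0x177 (blk 23, set 3) → MISS  vc=[]
1: 0x177 (blk 23, set 3) → L1-HIT  vc=[]
2: 0x170 (blk 23, set 3) → L1-HIT  vc=[]
3: 0x177 (blk 23, set 3) → L1-HIT  vc=[]
4: 0x172 (blk 23, set 3) → L1-HIT  vc=[]
5: 0xb0 (blk 11, set 3) → MISS  vc=[23]
6: 0x173 (blk 23, set 3) → VC-HIT  vc=[11]
7: 0x1b4 (blk 27, set 3) → MISS  vc=[11, 23]
8: 0xb5 (blk 11, set 3) → VC-HIT  vc=[27, 23]
9: 0x171 (blk 23, set 3) → VC-HIT  vc=[27, 11]
10: 0xb6 (blk 11, set 3) → VC-HIT  vc=[27, 23]
11: 0x17c (blk 23, set 3) → VC-HIT  vc=[27, 11]
12: 0xce (blk 12, set 0) → MISS  vc=[27, 11]

OUTCOME = VC-HIT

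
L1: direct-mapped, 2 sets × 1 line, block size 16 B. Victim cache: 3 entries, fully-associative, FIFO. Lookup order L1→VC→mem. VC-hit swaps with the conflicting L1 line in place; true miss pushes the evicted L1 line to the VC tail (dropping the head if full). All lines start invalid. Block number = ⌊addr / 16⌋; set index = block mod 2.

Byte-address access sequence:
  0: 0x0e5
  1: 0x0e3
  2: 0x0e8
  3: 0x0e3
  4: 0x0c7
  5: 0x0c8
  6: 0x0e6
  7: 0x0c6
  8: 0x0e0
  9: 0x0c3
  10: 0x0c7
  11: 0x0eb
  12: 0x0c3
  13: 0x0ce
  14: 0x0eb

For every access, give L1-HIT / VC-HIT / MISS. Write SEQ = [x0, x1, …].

  [0] addr=0xe5 blk=14 s=0: MISS | VC []
  [1] addr=0xe3 blk=14 s=0: L1-HIT | VC []
  [2] addr=0xe8 blk=14 s=0: L1-HIT | VC []
  [3] addr=0xe3 blk=14 s=0: L1-HIT | VC []
  [4] addr=0xc7 blk=12 s=0: MISS | VC [14]
  [5] addr=0xc8 blk=12 s=0: L1-HIT | VC [14]
  [6] addr=0xe6 blk=14 s=0: VC-HIT | VC [12]
  [7] addr=0xc6 blk=12 s=0: VC-HIT | VC [14]
  [8] addr=0xe0 blk=14 s=0: VC-HIT | VC [12]
  [9] addr=0xc3 blk=12 s=0: VC-HIT | VC [14]
  [10] addr=0xc7 blk=12 s=0: L1-HIT | VC [14]
  [11] addr=0xeb blk=14 s=0: VC-HIT | VC [12]
  [12] addr=0xc3 blk=12 s=0: VC-HIT | VC [14]
  [13] addr=0xce blk=12 s=0: L1-HIT | VC [14]
  [14] addr=0xeb blk=14 s=0: VC-HIT | VC [12]

SEQ = [MISS, L1-HIT, L1-HIT, L1-HIT, MISS, L1-HIT, VC-HIT, VC-HIT, VC-HIT, VC-HIT, L1-HIT, VC-HIT, VC-HIT, L1-HIT, VC-HIT]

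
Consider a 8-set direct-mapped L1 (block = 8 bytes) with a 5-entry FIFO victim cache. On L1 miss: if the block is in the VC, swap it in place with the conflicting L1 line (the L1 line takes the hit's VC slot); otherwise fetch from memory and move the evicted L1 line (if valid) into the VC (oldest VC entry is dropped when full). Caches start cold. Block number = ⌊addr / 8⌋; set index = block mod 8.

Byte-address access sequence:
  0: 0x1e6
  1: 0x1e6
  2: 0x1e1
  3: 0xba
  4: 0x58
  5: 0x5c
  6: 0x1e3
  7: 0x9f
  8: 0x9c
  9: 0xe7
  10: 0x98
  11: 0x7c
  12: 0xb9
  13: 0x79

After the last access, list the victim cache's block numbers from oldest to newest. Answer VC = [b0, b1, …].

VC = [11, 60, 23]

#0 0x1e6→b60/s4 MISS; vc=[]
#1 0x1e6→b60/s4 L1-HIT; vc=[]
#2 0x1e1→b60/s4 L1-HIT; vc=[]
#3 0xba→b23/s7 MISS; vc=[]
#4 0x58→b11/s3 MISS; vc=[]
#5 0x5c→b11/s3 L1-HIT; vc=[]
#6 0x1e3→b60/s4 L1-HIT; vc=[]
#7 0x9f→b19/s3 MISS; vc=[11]
#8 0x9c→b19/s3 L1-HIT; vc=[11]
#9 0xe7→b28/s4 MISS; vc=[11,60]
#10 0x98→b19/s3 L1-HIT; vc=[11,60]
#11 0x7c→b15/s7 MISS; vc=[11,60,23]
#12 0xb9→b23/s7 VC-HIT; vc=[11,60,15]
#13 0x79→b15/s7 VC-HIT; vc=[11,60,23]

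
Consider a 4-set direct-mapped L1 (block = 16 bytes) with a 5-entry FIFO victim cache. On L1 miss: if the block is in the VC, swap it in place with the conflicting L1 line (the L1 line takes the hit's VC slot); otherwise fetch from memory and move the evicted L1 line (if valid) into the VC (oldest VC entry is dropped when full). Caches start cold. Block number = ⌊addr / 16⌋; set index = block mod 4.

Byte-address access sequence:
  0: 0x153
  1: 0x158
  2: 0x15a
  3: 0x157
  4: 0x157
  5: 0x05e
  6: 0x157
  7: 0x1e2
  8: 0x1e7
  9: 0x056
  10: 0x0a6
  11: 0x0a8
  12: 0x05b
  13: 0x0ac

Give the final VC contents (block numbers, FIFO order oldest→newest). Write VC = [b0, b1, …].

VC = [21, 30]

#0 0x153→b21/s1 MISS; vc=[]
#1 0x158→b21/s1 L1-HIT; vc=[]
#2 0x15a→b21/s1 L1-HIT; vc=[]
#3 0x157→b21/s1 L1-HIT; vc=[]
#4 0x157→b21/s1 L1-HIT; vc=[]
#5 0x5e→b5/s1 MISS; vc=[21]
#6 0x157→b21/s1 VC-HIT; vc=[5]
#7 0x1e2→b30/s2 MISS; vc=[5]
#8 0x1e7→b30/s2 L1-HIT; vc=[5]
#9 0x56→b5/s1 VC-HIT; vc=[21]
#10 0xa6→b10/s2 MISS; vc=[21,30]
#11 0xa8→b10/s2 L1-HIT; vc=[21,30]
#12 0x5b→b5/s1 L1-HIT; vc=[21,30]
#13 0xac→b10/s2 L1-HIT; vc=[21,30]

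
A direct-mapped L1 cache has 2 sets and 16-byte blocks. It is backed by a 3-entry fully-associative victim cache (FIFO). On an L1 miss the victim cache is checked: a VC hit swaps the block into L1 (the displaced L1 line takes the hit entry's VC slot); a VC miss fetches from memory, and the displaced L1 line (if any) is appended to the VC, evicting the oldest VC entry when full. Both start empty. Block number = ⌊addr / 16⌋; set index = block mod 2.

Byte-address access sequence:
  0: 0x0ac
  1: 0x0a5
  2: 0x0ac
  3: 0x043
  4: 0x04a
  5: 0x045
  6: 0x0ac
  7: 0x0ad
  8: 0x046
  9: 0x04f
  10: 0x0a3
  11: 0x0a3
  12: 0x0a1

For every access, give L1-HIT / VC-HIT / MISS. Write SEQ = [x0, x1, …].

SEQ = [MISS, L1-HIT, L1-HIT, MISS, L1-HIT, L1-HIT, VC-HIT, L1-HIT, VC-HIT, L1-HIT, VC-HIT, L1-HIT, L1-HIT]

#0 0xac→b10/s0 MISS; vc=[]
#1 0xa5→b10/s0 L1-HIT; vc=[]
#2 0xac→b10/s0 L1-HIT; vc=[]
#3 0x43→b4/s0 MISS; vc=[10]
#4 0x4a→b4/s0 L1-HIT; vc=[10]
#5 0x45→b4/s0 L1-HIT; vc=[10]
#6 0xac→b10/s0 VC-HIT; vc=[4]
#7 0xad→b10/s0 L1-HIT; vc=[4]
#8 0x46→b4/s0 VC-HIT; vc=[10]
#9 0x4f→b4/s0 L1-HIT; vc=[10]
#10 0xa3→b10/s0 VC-HIT; vc=[4]
#11 0xa3→b10/s0 L1-HIT; vc=[4]
#12 0xa1→b10/s0 L1-HIT; vc=[4]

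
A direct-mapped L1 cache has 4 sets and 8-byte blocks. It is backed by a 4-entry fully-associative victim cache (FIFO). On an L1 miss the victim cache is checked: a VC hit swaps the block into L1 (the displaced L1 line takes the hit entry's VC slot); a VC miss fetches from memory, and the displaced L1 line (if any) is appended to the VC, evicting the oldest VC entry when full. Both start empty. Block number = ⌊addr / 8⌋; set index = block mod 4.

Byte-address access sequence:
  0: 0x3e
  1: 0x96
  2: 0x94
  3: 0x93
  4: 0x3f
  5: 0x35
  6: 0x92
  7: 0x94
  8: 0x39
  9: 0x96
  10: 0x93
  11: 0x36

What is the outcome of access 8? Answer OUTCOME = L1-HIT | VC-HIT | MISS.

0: 0x3e (blk 7, set 3) → MISS  vc=[]
1: 0x96 (blk 18, set 2) → MISS  vc=[]
2: 0x94 (blk 18, set 2) → L1-HIT  vc=[]
3: 0x93 (blk 18, set 2) → L1-HIT  vc=[]
4: 0x3f (blk 7, set 3) → L1-HIT  vc=[]
5: 0x35 (blk 6, set 2) → MISS  vc=[18]
6: 0x92 (blk 18, set 2) → VC-HIT  vc=[6]
7: 0x94 (blk 18, set 2) → L1-HIT  vc=[6]
8: 0x39 (blk 7, set 3) → L1-HIT  vc=[6]
9: 0x96 (blk 18, set 2) → L1-HIT  vc=[6]
10: 0x93 (blk 18, set 2) → L1-HIT  vc=[6]
11: 0x36 (blk 6, set 2) → VC-HIT  vc=[18]

OUTCOME = L1-HIT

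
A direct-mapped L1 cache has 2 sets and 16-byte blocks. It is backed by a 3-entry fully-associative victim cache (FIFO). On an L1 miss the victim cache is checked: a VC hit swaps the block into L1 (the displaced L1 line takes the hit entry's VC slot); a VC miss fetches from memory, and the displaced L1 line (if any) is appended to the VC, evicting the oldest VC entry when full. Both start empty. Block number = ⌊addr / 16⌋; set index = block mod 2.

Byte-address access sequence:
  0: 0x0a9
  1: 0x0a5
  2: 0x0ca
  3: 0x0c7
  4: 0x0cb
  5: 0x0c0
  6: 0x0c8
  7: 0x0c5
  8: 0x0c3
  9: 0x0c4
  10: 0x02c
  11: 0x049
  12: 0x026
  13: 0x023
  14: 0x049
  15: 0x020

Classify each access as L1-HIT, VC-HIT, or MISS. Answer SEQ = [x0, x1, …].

SEQ = [MISS, L1-HIT, MISS, L1-HIT, L1-HIT, L1-HIT, L1-HIT, L1-HIT, L1-HIT, L1-HIT, MISS, MISS, VC-HIT, L1-HIT, VC-HIT, VC-HIT]

  [0] addr=0xa9 blk=10 s=0: MISS | VC []
  [1] addr=0xa5 blk=10 s=0: L1-HIT | VC []
  [2] addr=0xca blk=12 s=0: MISS | VC [10]
  [3] addr=0xc7 blk=12 s=0: L1-HIT | VC [10]
  [4] addr=0xcb blk=12 s=0: L1-HIT | VC [10]
  [5] addr=0xc0 blk=12 s=0: L1-HIT | VC [10]
  [6] addr=0xc8 blk=12 s=0: L1-HIT | VC [10]
  [7] addr=0xc5 blk=12 s=0: L1-HIT | VC [10]
  [8] addr=0xc3 blk=12 s=0: L1-HIT | VC [10]
  [9] addr=0xc4 blk=12 s=0: L1-HIT | VC [10]
  [10] addr=0x2c blk=2 s=0: MISS | VC [10, 12]
  [11] addr=0x49 blk=4 s=0: MISS | VC [10, 12, 2]
  [12] addr=0x26 blk=2 s=0: VC-HIT | VC [10, 12, 4]
  [13] addr=0x23 blk=2 s=0: L1-HIT | VC [10, 12, 4]
  [14] addr=0x49 blk=4 s=0: VC-HIT | VC [10, 12, 2]
  [15] addr=0x20 blk=2 s=0: VC-HIT | VC [10, 12, 4]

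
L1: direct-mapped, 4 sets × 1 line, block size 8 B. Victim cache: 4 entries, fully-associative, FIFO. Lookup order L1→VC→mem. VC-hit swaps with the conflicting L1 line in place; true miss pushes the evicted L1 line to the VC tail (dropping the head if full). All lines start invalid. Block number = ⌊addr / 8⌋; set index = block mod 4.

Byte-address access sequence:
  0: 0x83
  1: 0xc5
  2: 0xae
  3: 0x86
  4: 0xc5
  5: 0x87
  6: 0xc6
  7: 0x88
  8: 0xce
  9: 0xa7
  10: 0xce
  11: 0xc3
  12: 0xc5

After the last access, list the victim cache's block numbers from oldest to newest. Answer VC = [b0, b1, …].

VC = [16, 21, 17, 20]

#0 0x83→b16/s0 MISS; vc=[]
#1 0xc5→b24/s0 MISS; vc=[16]
#2 0xae→b21/s1 MISS; vc=[16]
#3 0x86→b16/s0 VC-HIT; vc=[24]
#4 0xc5→b24/s0 VC-HIT; vc=[16]
#5 0x87→b16/s0 VC-HIT; vc=[24]
#6 0xc6→b24/s0 VC-HIT; vc=[16]
#7 0x88→b17/s1 MISS; vc=[16,21]
#8 0xce→b25/s1 MISS; vc=[16,21,17]
#9 0xa7→b20/s0 MISS; vc=[16,21,17,24]
#10 0xce→b25/s1 L1-HIT; vc=[16,21,17,24]
#11 0xc3→b24/s0 VC-HIT; vc=[16,21,17,20]
#12 0xc5→b24/s0 L1-HIT; vc=[16,21,17,20]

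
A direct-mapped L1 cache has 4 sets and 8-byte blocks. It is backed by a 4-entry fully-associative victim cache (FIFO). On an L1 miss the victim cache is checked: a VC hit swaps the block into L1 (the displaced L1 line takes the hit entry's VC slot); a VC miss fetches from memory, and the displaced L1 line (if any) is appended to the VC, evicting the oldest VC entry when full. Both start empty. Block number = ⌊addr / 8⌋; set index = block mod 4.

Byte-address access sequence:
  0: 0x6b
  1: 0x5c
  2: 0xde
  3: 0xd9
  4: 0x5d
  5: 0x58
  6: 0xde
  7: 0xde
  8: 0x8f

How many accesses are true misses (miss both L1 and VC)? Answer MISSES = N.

MISSES = 4

#0 0x6b→b13/s1 MISS; vc=[]
#1 0x5c→b11/s3 MISS; vc=[]
#2 0xde→b27/s3 MISS; vc=[11]
#3 0xd9→b27/s3 L1-HIT; vc=[11]
#4 0x5d→b11/s3 VC-HIT; vc=[27]
#5 0x58→b11/s3 L1-HIT; vc=[27]
#6 0xde→b27/s3 VC-HIT; vc=[11]
#7 0xde→b27/s3 L1-HIT; vc=[11]
#8 0x8f→b17/s1 MISS; vc=[11,13]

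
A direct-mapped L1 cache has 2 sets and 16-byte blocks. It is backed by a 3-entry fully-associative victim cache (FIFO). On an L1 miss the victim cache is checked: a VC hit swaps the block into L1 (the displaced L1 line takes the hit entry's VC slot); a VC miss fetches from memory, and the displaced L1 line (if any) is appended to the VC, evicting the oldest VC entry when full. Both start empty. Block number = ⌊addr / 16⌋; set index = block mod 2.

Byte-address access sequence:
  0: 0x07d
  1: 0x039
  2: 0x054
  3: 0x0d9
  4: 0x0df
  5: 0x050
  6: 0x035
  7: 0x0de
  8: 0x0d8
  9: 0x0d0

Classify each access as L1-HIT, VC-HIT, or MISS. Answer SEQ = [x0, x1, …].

SEQ = [MISS, MISS, MISS, MISS, L1-HIT, VC-HIT, VC-HIT, VC-HIT, L1-HIT, L1-HIT]

  [0] addr=0x7d blk=7 s=1: MISS | VC []
  [1] addr=0x39 blk=3 s=1: MISS | VC [7]
  [2] addr=0x54 blk=5 s=1: MISS | VC [7, 3]
  [3] addr=0xd9 blk=13 s=1: MISS | VC [7, 3, 5]
  [4] addr=0xdf blk=13 s=1: L1-HIT | VC [7, 3, 5]
  [5] addr=0x50 blk=5 s=1: VC-HIT | VC [7, 3, 13]
  [6] addr=0x35 blk=3 s=1: VC-HIT | VC [7, 5, 13]
  [7] addr=0xde blk=13 s=1: VC-HIT | VC [7, 5, 3]
  [8] addr=0xd8 blk=13 s=1: L1-HIT | VC [7, 5, 3]
  [9] addr=0xd0 blk=13 s=1: L1-HIT | VC [7, 5, 3]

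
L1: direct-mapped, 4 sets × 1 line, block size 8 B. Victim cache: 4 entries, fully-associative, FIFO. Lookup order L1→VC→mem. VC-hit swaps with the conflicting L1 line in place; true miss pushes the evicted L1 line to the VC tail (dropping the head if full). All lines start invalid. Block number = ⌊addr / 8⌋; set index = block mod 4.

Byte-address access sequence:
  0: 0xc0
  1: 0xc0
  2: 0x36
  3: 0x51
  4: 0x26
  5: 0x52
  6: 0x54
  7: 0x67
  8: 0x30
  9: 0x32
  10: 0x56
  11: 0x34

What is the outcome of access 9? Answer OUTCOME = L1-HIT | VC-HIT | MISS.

0: 0xc0 (blk 24, set 0) → MISS  vc=[]
1: 0xc0 (blk 24, set 0) → L1-HIT  vc=[]
2: 0x36 (blk 6, set 2) → MISS  vc=[]
3: 0x51 (blk 10, set 2) → MISS  vc=[6]
4: 0x26 (blk 4, set 0) → MISS  vc=[6, 24]
5: 0x52 (blk 10, set 2) → L1-HIT  vc=[6, 24]
6: 0x54 (blk 10, set 2) → L1-HIT  vc=[6, 24]
7: 0x67 (blk 12, set 0) → MISS  vc=[6, 24, 4]
8: 0x30 (blk 6, set 2) → VC-HIT  vc=[10, 24, 4]
9: 0x32 (blk 6, set 2) → L1-HIT  vc=[10, 24, 4]
10: 0x56 (blk 10, set 2) → VC-HIT  vc=[6, 24, 4]
11: 0x34 (blk 6, set 2) → VC-HIT  vc=[10, 24, 4]

OUTCOME = L1-HIT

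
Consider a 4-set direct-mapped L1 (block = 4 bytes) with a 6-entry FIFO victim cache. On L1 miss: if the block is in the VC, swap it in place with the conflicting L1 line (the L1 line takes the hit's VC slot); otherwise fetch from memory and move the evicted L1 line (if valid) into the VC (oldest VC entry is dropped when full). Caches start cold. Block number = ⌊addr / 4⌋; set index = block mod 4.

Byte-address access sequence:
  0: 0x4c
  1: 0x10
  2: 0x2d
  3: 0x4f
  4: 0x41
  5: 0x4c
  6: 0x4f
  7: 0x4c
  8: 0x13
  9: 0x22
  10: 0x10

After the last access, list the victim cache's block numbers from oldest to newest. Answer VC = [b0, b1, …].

VC = [11, 16, 8]

0: 0x4c (blk 19, set 3) → MISS  vc=[]
1: 0x10 (blk 4, set 0) → MISS  vc=[]
2: 0x2d (blk 11, set 3) → MISS  vc=[19]
3: 0x4f (blk 19, set 3) → VC-HIT  vc=[11]
4: 0x41 (blk 16, set 0) → MISS  vc=[11, 4]
5: 0x4c (blk 19, set 3) → L1-HIT  vc=[11, 4]
6: 0x4f (blk 19, set 3) → L1-HIT  vc=[11, 4]
7: 0x4c (blk 19, set 3) → L1-HIT  vc=[11, 4]
8: 0x13 (blk 4, set 0) → VC-HIT  vc=[11, 16]
9: 0x22 (blk 8, set 0) → MISS  vc=[11, 16, 4]
10: 0x10 (blk 4, set 0) → VC-HIT  vc=[11, 16, 8]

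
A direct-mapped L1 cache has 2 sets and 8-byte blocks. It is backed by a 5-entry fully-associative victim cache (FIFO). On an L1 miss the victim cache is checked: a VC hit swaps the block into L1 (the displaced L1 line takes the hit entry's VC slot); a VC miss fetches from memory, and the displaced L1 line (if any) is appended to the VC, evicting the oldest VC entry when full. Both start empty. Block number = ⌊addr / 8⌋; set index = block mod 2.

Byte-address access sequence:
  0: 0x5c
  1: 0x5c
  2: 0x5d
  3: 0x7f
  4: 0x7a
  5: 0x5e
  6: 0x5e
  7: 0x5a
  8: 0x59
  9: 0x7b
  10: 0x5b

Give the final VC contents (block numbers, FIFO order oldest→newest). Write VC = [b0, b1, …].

VC = [15]

0: 0x5c (blk 11, set 1) → MISS  vc=[]
1: 0x5c (blk 11, set 1) → L1-HIT  vc=[]
2: 0x5d (blk 11, set 1) → L1-HIT  vc=[]
3: 0x7f (blk 15, set 1) → MISS  vc=[11]
4: 0x7a (blk 15, set 1) → L1-HIT  vc=[11]
5: 0x5e (blk 11, set 1) → VC-HIT  vc=[15]
6: 0x5e (blk 11, set 1) → L1-HIT  vc=[15]
7: 0x5a (blk 11, set 1) → L1-HIT  vc=[15]
8: 0x59 (blk 11, set 1) → L1-HIT  vc=[15]
9: 0x7b (blk 15, set 1) → VC-HIT  vc=[11]
10: 0x5b (blk 11, set 1) → VC-HIT  vc=[15]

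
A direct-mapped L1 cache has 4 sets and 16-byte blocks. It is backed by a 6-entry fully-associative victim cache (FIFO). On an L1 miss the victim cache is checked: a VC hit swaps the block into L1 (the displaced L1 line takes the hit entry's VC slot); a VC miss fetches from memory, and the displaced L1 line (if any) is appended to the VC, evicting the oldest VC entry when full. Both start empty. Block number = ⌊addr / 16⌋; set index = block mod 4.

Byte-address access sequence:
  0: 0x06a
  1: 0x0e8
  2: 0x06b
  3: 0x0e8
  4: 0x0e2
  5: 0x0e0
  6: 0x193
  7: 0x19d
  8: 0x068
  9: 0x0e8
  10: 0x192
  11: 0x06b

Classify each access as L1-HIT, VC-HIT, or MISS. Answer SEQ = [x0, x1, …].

SEQ = [MISS, MISS, VC-HIT, VC-HIT, L1-HIT, L1-HIT, MISS, L1-HIT, VC-HIT, VC-HIT, L1-HIT, VC-HIT]

#0 0x6a→b6/s2 MISS; vc=[]
#1 0xe8→b14/s2 MISS; vc=[6]
#2 0x6b→b6/s2 VC-HIT; vc=[14]
#3 0xe8→b14/s2 VC-HIT; vc=[6]
#4 0xe2→b14/s2 L1-HIT; vc=[6]
#5 0xe0→b14/s2 L1-HIT; vc=[6]
#6 0x193→b25/s1 MISS; vc=[6]
#7 0x19d→b25/s1 L1-HIT; vc=[6]
#8 0x68→b6/s2 VC-HIT; vc=[14]
#9 0xe8→b14/s2 VC-HIT; vc=[6]
#10 0x192→b25/s1 L1-HIT; vc=[6]
#11 0x6b→b6/s2 VC-HIT; vc=[14]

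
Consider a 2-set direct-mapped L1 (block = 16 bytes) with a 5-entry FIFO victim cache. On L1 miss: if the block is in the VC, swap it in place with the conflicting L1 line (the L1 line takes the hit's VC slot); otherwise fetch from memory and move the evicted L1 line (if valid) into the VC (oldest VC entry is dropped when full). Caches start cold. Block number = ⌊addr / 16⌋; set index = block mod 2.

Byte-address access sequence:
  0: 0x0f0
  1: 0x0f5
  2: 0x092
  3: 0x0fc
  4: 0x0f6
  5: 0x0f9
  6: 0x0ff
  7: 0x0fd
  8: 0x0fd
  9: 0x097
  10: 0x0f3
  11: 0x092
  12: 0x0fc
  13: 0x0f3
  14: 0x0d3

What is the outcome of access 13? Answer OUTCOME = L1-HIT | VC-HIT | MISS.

#0 0xf0→b15/s1 MISS; vc=[]
#1 0xf5→b15/s1 L1-HIT; vc=[]
#2 0x92→b9/s1 MISS; vc=[15]
#3 0xfc→b15/s1 VC-HIT; vc=[9]
#4 0xf6→b15/s1 L1-HIT; vc=[9]
#5 0xf9→b15/s1 L1-HIT; vc=[9]
#6 0xff→b15/s1 L1-HIT; vc=[9]
#7 0xfd→b15/s1 L1-HIT; vc=[9]
#8 0xfd→b15/s1 L1-HIT; vc=[9]
#9 0x97→b9/s1 VC-HIT; vc=[15]
#10 0xf3→b15/s1 VC-HIT; vc=[9]
#11 0x92→b9/s1 VC-HIT; vc=[15]
#12 0xfc→b15/s1 VC-HIT; vc=[9]
#13 0xf3→b15/s1 L1-HIT; vc=[9]
#14 0xd3→b13/s1 MISS; vc=[9,15]

OUTCOME = L1-HIT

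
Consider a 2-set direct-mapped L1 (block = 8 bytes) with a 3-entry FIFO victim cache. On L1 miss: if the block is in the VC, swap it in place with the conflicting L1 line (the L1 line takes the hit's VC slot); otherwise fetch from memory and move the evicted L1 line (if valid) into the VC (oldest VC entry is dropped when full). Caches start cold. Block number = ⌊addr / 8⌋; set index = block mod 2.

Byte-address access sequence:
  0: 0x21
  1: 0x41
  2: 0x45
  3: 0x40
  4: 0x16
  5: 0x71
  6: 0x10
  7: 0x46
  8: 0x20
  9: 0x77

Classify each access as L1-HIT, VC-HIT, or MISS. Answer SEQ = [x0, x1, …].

SEQ = [MISS, MISS, L1-HIT, L1-HIT, MISS, MISS, VC-HIT, VC-HIT, VC-HIT, VC-HIT]

0: 0x21 (blk 4, set 0) → MISS  vc=[]
1: 0x41 (blk 8, set 0) → MISS  vc=[4]
2: 0x45 (blk 8, set 0) → L1-HIT  vc=[4]
3: 0x40 (blk 8, set 0) → L1-HIT  vc=[4]
4: 0x16 (blk 2, set 0) → MISS  vc=[4, 8]
5: 0x71 (blk 14, set 0) → MISS  vc=[4, 8, 2]
6: 0x10 (blk 2, set 0) → VC-HIT  vc=[4, 8, 14]
7: 0x46 (blk 8, set 0) → VC-HIT  vc=[4, 2, 14]
8: 0x20 (blk 4, set 0) → VC-HIT  vc=[8, 2, 14]
9: 0x77 (blk 14, set 0) → VC-HIT  vc=[8, 2, 4]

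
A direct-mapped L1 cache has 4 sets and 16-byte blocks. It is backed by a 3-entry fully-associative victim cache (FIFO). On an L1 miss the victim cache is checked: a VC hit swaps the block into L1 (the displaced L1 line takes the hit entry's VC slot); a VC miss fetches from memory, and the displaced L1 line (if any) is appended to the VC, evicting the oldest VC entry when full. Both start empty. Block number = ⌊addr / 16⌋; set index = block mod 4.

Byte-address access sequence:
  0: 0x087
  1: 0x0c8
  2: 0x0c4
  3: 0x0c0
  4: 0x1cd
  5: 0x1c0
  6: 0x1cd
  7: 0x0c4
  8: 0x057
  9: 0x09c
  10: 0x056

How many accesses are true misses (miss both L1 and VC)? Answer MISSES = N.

MISSES = 5

  [0] addr=0x87 blk=8 s=0: MISS | VC []
  [1] addr=0xc8 blk=12 s=0: MISS | VC [8]
  [2] addr=0xc4 blk=12 s=0: L1-HIT | VC [8]
  [3] addr=0xc0 blk=12 s=0: L1-HIT | VC [8]
  [4] addr=0x1cd blk=28 s=0: MISS | VC [8, 12]
  [5] addr=0x1c0 blk=28 s=0: L1-HIT | VC [8, 12]
  [6] addr=0x1cd blk=28 s=0: L1-HIT | VC [8, 12]
  [7] addr=0xc4 blk=12 s=0: VC-HIT | VC [8, 28]
  [8] addr=0x57 blk=5 s=1: MISS | VC [8, 28]
  [9] addr=0x9c blk=9 s=1: MISS | VC [8, 28, 5]
  [10] addr=0x56 blk=5 s=1: VC-HIT | VC [8, 28, 9]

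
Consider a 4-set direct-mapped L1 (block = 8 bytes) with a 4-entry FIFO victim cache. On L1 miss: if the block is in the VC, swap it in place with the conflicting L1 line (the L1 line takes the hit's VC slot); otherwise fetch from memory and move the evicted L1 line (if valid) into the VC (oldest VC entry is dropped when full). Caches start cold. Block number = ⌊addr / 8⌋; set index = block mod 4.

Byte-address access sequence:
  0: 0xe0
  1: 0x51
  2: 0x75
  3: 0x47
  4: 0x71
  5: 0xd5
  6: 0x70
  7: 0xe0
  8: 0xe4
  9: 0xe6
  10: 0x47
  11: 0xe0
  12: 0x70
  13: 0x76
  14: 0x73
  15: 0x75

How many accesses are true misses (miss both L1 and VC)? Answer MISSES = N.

#0 0xe0→b28/s0 MISS; vc=[]
#1 0x51→b10/s2 MISS; vc=[]
#2 0x75→b14/s2 MISS; vc=[10]
#3 0x47→b8/s0 MISS; vc=[10,28]
#4 0x71→b14/s2 L1-HIT; vc=[10,28]
#5 0xd5→b26/s2 MISS; vc=[10,28,14]
#6 0x70→b14/s2 VC-HIT; vc=[10,28,26]
#7 0xe0→b28/s0 VC-HIT; vc=[10,8,26]
#8 0xe4→b28/s0 L1-HIT; vc=[10,8,26]
#9 0xe6→b28/s0 L1-HIT; vc=[10,8,26]
#10 0x47→b8/s0 VC-HIT; vc=[10,28,26]
#11 0xe0→b28/s0 VC-HIT; vc=[10,8,26]
#12 0x70→b14/s2 L1-HIT; vc=[10,8,26]
#13 0x76→b14/s2 L1-HIT; vc=[10,8,26]
#14 0x73→b14/s2 L1-HIT; vc=[10,8,26]
#15 0x75→b14/s2 L1-HIT; vc=[10,8,26]

MISSES = 5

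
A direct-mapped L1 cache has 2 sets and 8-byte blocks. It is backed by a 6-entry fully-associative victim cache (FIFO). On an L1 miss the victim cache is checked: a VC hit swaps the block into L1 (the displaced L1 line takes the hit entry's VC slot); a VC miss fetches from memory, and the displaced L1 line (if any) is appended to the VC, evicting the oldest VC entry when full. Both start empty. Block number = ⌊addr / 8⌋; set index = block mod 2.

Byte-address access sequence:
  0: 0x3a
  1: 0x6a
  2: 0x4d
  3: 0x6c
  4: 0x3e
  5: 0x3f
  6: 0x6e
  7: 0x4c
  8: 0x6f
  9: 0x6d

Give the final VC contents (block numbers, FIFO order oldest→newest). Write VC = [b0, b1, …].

0: 0x3a (blk 7, set 1) → MISS  vc=[]
1: 0x6a (blk 13, set 1) → MISS  vc=[7]
2: 0x4d (blk 9, set 1) → MISS  vc=[7, 13]
3: 0x6c (blk 13, set 1) → VC-HIT  vc=[7, 9]
4: 0x3e (blk 7, set 1) → VC-HIT  vc=[13, 9]
5: 0x3f (blk 7, set 1) → L1-HIT  vc=[13, 9]
6: 0x6e (blk 13, set 1) → VC-HIT  vc=[7, 9]
7: 0x4c (blk 9, set 1) → VC-HIT  vc=[7, 13]
8: 0x6f (blk 13, set 1) → VC-HIT  vc=[7, 9]
9: 0x6d (blk 13, set 1) → L1-HIT  vc=[7, 9]

VC = [7, 9]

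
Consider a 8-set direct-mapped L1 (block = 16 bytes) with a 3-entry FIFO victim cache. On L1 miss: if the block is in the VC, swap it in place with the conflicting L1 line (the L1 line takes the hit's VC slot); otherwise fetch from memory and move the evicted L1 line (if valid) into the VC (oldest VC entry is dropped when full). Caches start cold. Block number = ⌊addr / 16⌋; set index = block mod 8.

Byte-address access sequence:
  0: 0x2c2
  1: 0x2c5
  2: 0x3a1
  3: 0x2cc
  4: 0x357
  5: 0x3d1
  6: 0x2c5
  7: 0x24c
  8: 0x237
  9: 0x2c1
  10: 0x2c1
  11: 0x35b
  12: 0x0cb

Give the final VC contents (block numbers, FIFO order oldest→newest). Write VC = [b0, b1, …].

VC = [61, 36, 44]

0: 0x2c2 (blk 44, set 4) → MISS  vc=[]
1: 0x2c5 (blk 44, set 4) → L1-HIT  vc=[]
2: 0x3a1 (blk 58, set 2) → MISS  vc=[]
3: 0x2cc (blk 44, set 4) → L1-HIT  vc=[]
4: 0x357 (blk 53, set 5) → MISS  vc=[]
5: 0x3d1 (blk 61, set 5) → MISS  vc=[53]
6: 0x2c5 (blk 44, set 4) → L1-HIT  vc=[53]
7: 0x24c (blk 36, set 4) → MISS  vc=[53, 44]
8: 0x237 (blk 35, set 3) → MISS  vc=[53, 44]
9: 0x2c1 (blk 44, set 4) → VC-HIT  vc=[53, 36]
10: 0x2c1 (blk 44, set 4) → L1-HIT  vc=[53, 36]
11: 0x35b (blk 53, set 5) → VC-HIT  vc=[61, 36]
12: 0xcb (blk 12, set 4) → MISS  vc=[61, 36, 44]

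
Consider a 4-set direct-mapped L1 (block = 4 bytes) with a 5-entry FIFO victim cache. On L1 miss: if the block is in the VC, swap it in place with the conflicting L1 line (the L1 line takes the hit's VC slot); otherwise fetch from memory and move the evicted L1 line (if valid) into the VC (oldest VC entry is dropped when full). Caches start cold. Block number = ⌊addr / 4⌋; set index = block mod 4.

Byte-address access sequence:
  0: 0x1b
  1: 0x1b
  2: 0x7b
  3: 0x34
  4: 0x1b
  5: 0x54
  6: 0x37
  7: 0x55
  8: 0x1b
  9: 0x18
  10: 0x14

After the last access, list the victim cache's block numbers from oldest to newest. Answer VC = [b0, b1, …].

VC = [30, 13, 21]

0: 0x1b (blk 6, set 2) → MISS  vc=[]
1: 0x1b (blk 6, set 2) → L1-HIT  vc=[]
2: 0x7b (blk 30, set 2) → MISS  vc=[6]
3: 0x34 (blk 13, set 1) → MISS  vc=[6]
4: 0x1b (blk 6, set 2) → VC-HIT  vc=[30]
5: 0x54 (blk 21, set 1) → MISS  vc=[30, 13]
6: 0x37 (blk 13, set 1) → VC-HIT  vc=[30, 21]
7: 0x55 (blk 21, set 1) → VC-HIT  vc=[30, 13]
8: 0x1b (blk 6, set 2) → L1-HIT  vc=[30, 13]
9: 0x18 (blk 6, set 2) → L1-HIT  vc=[30, 13]
10: 0x14 (blk 5, set 1) → MISS  vc=[30, 13, 21]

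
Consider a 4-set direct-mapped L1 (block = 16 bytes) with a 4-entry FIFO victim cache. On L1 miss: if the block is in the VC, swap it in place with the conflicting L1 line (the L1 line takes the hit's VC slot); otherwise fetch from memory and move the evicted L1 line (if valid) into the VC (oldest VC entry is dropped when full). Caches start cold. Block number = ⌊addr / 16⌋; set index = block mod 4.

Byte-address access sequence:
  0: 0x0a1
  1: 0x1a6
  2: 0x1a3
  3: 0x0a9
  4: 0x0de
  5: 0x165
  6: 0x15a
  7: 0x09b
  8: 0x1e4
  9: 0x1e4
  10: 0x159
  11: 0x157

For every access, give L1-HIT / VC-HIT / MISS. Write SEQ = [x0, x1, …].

  [0] addr=0xa1 blk=10 s=2: MISS | VC []
  [1] addr=0x1a6 blk=26 s=2: MISS | VC [10]
  [2] addr=0x1a3 blk=26 s=2: L1-HIT | VC [10]
  [3] addr=0xa9 blk=10 s=2: VC-HIT | VC [26]
  [4] addr=0xde blk=13 s=1: MISS | VC [26]
  [5] addr=0x165 blk=22 s=2: MISS | VC [26, 10]
  [6] addr=0x15a blk=21 s=1: MISS | VC [26, 10, 13]
  [7] addr=0x9b blk=9 s=1: MISS | VC [26, 10, 13, 21]
  [8] addr=0x1e4 blk=30 s=2: MISS | VC [10, 13, 21, 22]
  [9] addr=0x1e4 blk=30 s=2: L1-HIT | VC [10, 13, 21, 22]
  [10] addr=0x159 blk=21 s=1: VC-HIT | VC [10, 13, 9, 22]
  [11] addr=0x157 blk=21 s=1: L1-HIT | VC [10, 13, 9, 22]

SEQ = [MISS, MISS, L1-HIT, VC-HIT, MISS, MISS, MISS, MISS, MISS, L1-HIT, VC-HIT, L1-HIT]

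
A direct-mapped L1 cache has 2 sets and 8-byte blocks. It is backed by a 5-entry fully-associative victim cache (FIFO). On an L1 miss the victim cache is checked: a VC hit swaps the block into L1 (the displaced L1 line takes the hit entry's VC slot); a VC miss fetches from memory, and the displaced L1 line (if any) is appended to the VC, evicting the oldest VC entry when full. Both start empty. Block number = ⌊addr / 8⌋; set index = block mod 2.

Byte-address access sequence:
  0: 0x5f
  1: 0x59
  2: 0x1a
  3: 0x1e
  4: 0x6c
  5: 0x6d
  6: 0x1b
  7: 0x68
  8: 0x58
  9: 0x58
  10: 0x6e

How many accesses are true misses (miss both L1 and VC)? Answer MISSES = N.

MISSES = 3

0: 0x5f (blk 11, set 1) → MISS  vc=[]
1: 0x59 (blk 11, set 1) → L1-HIT  vc=[]
2: 0x1a (blk 3, set 1) → MISS  vc=[11]
3: 0x1e (blk 3, set 1) → L1-HIT  vc=[11]
4: 0x6c (blk 13, set 1) → MISS  vc=[11, 3]
5: 0x6d (blk 13, set 1) → L1-HIT  vc=[11, 3]
6: 0x1b (blk 3, set 1) → VC-HIT  vc=[11, 13]
7: 0x68 (blk 13, set 1) → VC-HIT  vc=[11, 3]
8: 0x58 (blk 11, set 1) → VC-HIT  vc=[13, 3]
9: 0x58 (blk 11, set 1) → L1-HIT  vc=[13, 3]
10: 0x6e (blk 13, set 1) → VC-HIT  vc=[11, 3]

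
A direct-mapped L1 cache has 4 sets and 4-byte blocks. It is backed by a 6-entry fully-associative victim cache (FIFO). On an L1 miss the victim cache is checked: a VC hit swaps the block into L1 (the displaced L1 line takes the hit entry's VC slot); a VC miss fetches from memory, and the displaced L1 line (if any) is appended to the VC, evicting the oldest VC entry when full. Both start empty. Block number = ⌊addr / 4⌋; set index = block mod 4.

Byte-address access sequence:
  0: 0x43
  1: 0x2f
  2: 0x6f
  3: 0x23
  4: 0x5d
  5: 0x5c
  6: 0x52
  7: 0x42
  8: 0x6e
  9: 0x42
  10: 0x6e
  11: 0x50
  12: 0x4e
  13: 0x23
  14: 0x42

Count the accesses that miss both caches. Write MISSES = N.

  [0] addr=0x43 blk=16 s=0: MISS | VC []
  [1] addr=0x2f blk=11 s=3: MISS | VC []
  [2] addr=0x6f blk=27 s=3: MISS | VC [11]
  [3] addr=0x23 blk=8 s=0: MISS | VC [11, 16]
  [4] addr=0x5d blk=23 s=3: MISS | VC [11, 16, 27]
  [5] addr=0x5c blk=23 s=3: L1-HIT | VC [11, 16, 27]
  [6] addr=0x52 blk=20 s=0: MISS | VC [11, 16, 27, 8]
  [7] addr=0x42 blk=16 s=0: VC-HIT | VC [11, 20, 27, 8]
  [8] addr=0x6e blk=27 s=3: VC-HIT | VC [11, 20, 23, 8]
  [9] addr=0x42 blk=16 s=0: L1-HIT | VC [11, 20, 23, 8]
  [10] addr=0x6e blk=27 s=3: L1-HIT | VC [11, 20, 23, 8]
  [11] addr=0x50 blk=20 s=0: VC-HIT | VC [11, 16, 23, 8]
  [12] addr=0x4e blk=19 s=3: MISS | VC [11, 16, 23, 8, 27]
  [13] addr=0x23 blk=8 s=0: VC-HIT | VC [11, 16, 23, 20, 27]
  [14] addr=0x42 blk=16 s=0: VC-HIT | VC [11, 8, 23, 20, 27]

MISSES = 7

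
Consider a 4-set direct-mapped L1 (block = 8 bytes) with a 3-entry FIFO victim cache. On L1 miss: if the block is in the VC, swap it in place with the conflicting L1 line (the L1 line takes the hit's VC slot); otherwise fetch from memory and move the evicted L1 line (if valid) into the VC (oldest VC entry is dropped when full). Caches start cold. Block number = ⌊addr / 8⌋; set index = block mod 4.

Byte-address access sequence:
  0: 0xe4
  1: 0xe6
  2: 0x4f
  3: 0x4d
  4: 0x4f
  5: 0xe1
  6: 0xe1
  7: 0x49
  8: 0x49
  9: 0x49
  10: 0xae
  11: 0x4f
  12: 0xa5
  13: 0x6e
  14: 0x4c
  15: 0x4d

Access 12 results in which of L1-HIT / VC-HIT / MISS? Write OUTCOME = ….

0: 0xe4 (blk 28, set 0) → MISS  vc=[]
1: 0xe6 (blk 28, set 0) → L1-HIT  vc=[]
2: 0x4f (blk 9, set 1) → MISS  vc=[]
3: 0x4d (blk 9, set 1) → L1-HIT  vc=[]
4: 0x4f (blk 9, set 1) → L1-HIT  vc=[]
5: 0xe1 (blk 28, set 0) → L1-HIT  vc=[]
6: 0xe1 (blk 28, set 0) → L1-HIT  vc=[]
7: 0x49 (blk 9, set 1) → L1-HIT  vc=[]
8: 0x49 (blk 9, set 1) → L1-HIT  vc=[]
9: 0x49 (blk 9, set 1) → L1-HIT  vc=[]
10: 0xae (blk 21, set 1) → MISS  vc=[9]
11: 0x4f (blk 9, set 1) → VC-HIT  vc=[21]
12: 0xa5 (blk 20, set 0) → MISS  vc=[21, 28]
13: 0x6e (blk 13, set 1) → MISS  vc=[21, 28, 9]
14: 0x4c (blk 9, set 1) → VC-HIT  vc=[21, 28, 13]
15: 0x4d (blk 9, set 1) → L1-HIT  vc=[21, 28, 13]

OUTCOME = MISS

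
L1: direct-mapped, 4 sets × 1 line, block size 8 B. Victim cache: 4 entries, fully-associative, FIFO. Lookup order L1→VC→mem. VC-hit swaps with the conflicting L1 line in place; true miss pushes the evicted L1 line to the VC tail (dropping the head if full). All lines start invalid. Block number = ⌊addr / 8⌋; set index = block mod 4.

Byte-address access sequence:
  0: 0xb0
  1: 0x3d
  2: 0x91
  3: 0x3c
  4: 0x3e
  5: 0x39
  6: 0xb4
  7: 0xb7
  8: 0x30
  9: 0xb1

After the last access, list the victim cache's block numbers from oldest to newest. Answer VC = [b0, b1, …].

VC = [18, 6]

  [0] addr=0xb0 blk=22 s=2: MISS | VC []
  [1] addr=0x3d blk=7 s=3: MISS | VC []
  [2] addr=0x91 blk=18 s=2: MISS | VC [22]
  [3] addr=0x3c blk=7 s=3: L1-HIT | VC [22]
  [4] addr=0x3e blk=7 s=3: L1-HIT | VC [22]
  [5] addr=0x39 blk=7 s=3: L1-HIT | VC [22]
  [6] addr=0xb4 blk=22 s=2: VC-HIT | VC [18]
  [7] addr=0xb7 blk=22 s=2: L1-HIT | VC [18]
  [8] addr=0x30 blk=6 s=2: MISS | VC [18, 22]
  [9] addr=0xb1 blk=22 s=2: VC-HIT | VC [18, 6]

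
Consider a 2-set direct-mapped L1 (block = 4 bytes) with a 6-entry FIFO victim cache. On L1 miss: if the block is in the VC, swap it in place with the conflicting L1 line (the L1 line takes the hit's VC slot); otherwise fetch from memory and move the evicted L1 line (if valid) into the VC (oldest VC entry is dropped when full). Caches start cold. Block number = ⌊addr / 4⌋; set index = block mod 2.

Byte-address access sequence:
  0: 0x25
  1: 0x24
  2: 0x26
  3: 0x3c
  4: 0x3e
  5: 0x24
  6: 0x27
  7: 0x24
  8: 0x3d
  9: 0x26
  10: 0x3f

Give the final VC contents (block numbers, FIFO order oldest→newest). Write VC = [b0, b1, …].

VC = [9]

  [0] addr=0x25 blk=9 s=1: MISS | VC []
  [1] addr=0x24 blk=9 s=1: L1-HIT | VC []
  [2] addr=0x26 blk=9 s=1: L1-HIT | VC []
  [3] addr=0x3c blk=15 s=1: MISS | VC [9]
  [4] addr=0x3e blk=15 s=1: L1-HIT | VC [9]
  [5] addr=0x24 blk=9 s=1: VC-HIT | VC [15]
  [6] addr=0x27 blk=9 s=1: L1-HIT | VC [15]
  [7] addr=0x24 blk=9 s=1: L1-HIT | VC [15]
  [8] addr=0x3d blk=15 s=1: VC-HIT | VC [9]
  [9] addr=0x26 blk=9 s=1: VC-HIT | VC [15]
  [10] addr=0x3f blk=15 s=1: VC-HIT | VC [9]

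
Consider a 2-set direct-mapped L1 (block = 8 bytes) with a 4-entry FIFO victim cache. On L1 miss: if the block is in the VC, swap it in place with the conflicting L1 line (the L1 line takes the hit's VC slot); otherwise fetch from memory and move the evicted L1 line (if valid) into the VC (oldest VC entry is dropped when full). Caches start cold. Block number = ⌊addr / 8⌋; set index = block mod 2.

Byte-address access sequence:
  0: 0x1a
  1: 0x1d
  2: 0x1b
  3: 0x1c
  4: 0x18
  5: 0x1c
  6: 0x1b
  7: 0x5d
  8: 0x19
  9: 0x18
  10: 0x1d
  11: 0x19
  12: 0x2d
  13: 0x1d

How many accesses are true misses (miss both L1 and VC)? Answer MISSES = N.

  [0] addr=0x1a blk=3 s=1: MISS | VC []
  [1] addr=0x1d blk=3 s=1: L1-HIT | VC []
  [2] addr=0x1b blk=3 s=1: L1-HIT | VC []
  [3] addr=0x1c blk=3 s=1: L1-HIT | VC []
  [4] addr=0x18 blk=3 s=1: L1-HIT | VC []
  [5] addr=0x1c blk=3 s=1: L1-HIT | VC []
  [6] addr=0x1b blk=3 s=1: L1-HIT | VC []
  [7] addr=0x5d blk=11 s=1: MISS | VC [3]
  [8] addr=0x19 blk=3 s=1: VC-HIT | VC [11]
  [9] addr=0x18 blk=3 s=1: L1-HIT | VC [11]
  [10] addr=0x1d blk=3 s=1: L1-HIT | VC [11]
  [11] addr=0x19 blk=3 s=1: L1-HIT | VC [11]
  [12] addr=0x2d blk=5 s=1: MISS | VC [11, 3]
  [13] addr=0x1d blk=3 s=1: VC-HIT | VC [11, 5]

MISSES = 3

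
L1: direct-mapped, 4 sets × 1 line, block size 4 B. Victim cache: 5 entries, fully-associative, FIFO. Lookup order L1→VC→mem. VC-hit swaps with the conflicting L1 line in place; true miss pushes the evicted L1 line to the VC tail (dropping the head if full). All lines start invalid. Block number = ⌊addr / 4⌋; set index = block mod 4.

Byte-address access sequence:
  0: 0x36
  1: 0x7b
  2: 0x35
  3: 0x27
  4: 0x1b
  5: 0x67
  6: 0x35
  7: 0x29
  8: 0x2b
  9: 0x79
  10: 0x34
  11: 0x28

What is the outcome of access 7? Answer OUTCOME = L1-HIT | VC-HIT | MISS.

0: 0x36 (blk 13, set 1) → MISS  vc=[]
1: 0x7b (blk 30, set 2) → MISS  vc=[]
2: 0x35 (blk 13, set 1) → L1-HIT  vc=[]
3: 0x27 (blk 9, set 1) → MISS  vc=[13]
4: 0x1b (blk 6, set 2) → MISS  vc=[13, 30]
5: 0x67 (blk 25, set 1) → MISS  vc=[13, 30, 9]
6: 0x35 (blk 13, set 1) → VC-HIT  vc=[25, 30, 9]
7: 0x29 (blk 10, set 2) → MISS  vc=[25, 30, 9, 6]
8: 0x2b (blk 10, set 2) → L1-HIT  vc=[25, 30, 9, 6]
9: 0x79 (blk 30, set 2) → VC-HIT  vc=[25, 10, 9, 6]
10: 0x34 (blk 13, set 1) → L1-HIT  vc=[25, 10, 9, 6]
11: 0x28 (blk 10, set 2) → VC-HIT  vc=[25, 30, 9, 6]

OUTCOME = MISS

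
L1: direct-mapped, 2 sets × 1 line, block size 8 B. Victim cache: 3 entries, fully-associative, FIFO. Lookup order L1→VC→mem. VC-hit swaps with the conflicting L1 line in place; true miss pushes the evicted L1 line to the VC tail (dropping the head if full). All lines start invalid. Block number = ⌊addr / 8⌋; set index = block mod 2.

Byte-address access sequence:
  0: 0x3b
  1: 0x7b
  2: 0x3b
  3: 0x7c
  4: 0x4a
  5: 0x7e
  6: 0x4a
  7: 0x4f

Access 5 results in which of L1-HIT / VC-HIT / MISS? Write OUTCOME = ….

#0 0x3b→b7/s1 MISS; vc=[]
#1 0x7b→b15/s1 MISS; vc=[7]
#2 0x3b→b7/s1 VC-HIT; vc=[15]
#3 0x7c→b15/s1 VC-HIT; vc=[7]
#4 0x4a→b9/s1 MISS; vc=[7,15]
#5 0x7e→b15/s1 VC-HIT; vc=[7,9]
#6 0x4a→b9/s1 VC-HIT; vc=[7,15]
#7 0x4f→b9/s1 L1-HIT; vc=[7,15]

OUTCOME = VC-HIT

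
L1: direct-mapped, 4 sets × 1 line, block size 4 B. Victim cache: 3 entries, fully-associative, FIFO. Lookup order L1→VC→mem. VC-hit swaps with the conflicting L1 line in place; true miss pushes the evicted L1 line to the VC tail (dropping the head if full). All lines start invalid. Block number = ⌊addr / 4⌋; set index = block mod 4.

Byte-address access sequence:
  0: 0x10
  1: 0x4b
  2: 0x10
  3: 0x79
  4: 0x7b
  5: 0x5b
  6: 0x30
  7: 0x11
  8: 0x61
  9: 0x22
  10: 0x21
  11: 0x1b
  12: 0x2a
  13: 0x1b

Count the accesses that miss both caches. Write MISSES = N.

0: 0x10 (blk 4, set 0) → MISS  vc=[]
1: 0x4b (blk 18, set 2) → MISS  vc=[]
2: 0x10 (blk 4, set 0) → L1-HIT  vc=[]
3: 0x79 (blk 30, set 2) → MISS  vc=[18]
4: 0x7b (blk 30, set 2) → L1-HIT  vc=[18]
5: 0x5b (blk 22, set 2) → MISS  vc=[18, 30]
6: 0x30 (blk 12, set 0) → MISS  vc=[18, 30, 4]
7: 0x11 (blk 4, set 0) → VC-HIT  vc=[18, 30, 12]
8: 0x61 (blk 24, set 0) → MISS  vc=[30, 12, 4]
9: 0x22 (blk 8, set 0) → MISS  vc=[12, 4, 24]
10: 0x21 (blk 8, set 0) → L1-HIT  vc=[12, 4, 24]
11: 0x1b (blk 6, set 2) → MISS  vc=[4, 24, 22]
12: 0x2a (blk 10, set 2) → MISS  vc=[24, 22, 6]
13: 0x1b (blk 6, set 2) → VC-HIT  vc=[24, 22, 10]

MISSES = 9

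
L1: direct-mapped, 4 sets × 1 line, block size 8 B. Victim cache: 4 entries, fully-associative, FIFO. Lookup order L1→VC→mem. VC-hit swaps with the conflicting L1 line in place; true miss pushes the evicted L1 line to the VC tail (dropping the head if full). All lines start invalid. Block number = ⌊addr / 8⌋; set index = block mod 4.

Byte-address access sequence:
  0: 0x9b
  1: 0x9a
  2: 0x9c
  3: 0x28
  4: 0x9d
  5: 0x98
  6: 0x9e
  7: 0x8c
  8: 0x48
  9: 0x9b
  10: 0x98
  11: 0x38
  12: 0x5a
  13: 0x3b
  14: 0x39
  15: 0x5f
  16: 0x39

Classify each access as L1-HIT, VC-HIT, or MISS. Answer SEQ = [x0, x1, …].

SEQ = [MISS, L1-HIT, L1-HIT, MISS, L1-HIT, L1-HIT, L1-HIT, MISS, MISS, L1-HIT, L1-HIT, MISS, MISS, VC-HIT, L1-HIT, VC-HIT, VC-HIT]

  [0] addr=0x9b blk=19 s=3: MISS | VC []
  [1] addr=0x9a blk=19 s=3: L1-HIT | VC []
  [2] addr=0x9c blk=19 s=3: L1-HIT | VC []
  [3] addr=0x28 blk=5 s=1: MISS | VC []
  [4] addr=0x9d blk=19 s=3: L1-HIT | VC []
  [5] addr=0x98 blk=19 s=3: L1-HIT | VC []
  [6] addr=0x9e blk=19 s=3: L1-HIT | VC []
  [7] addr=0x8c blk=17 s=1: MISS | VC [5]
  [8] addr=0x48 blk=9 s=1: MISS | VC [5, 17]
  [9] addr=0x9b blk=19 s=3: L1-HIT | VC [5, 17]
  [10] addr=0x98 blk=19 s=3: L1-HIT | VC [5, 17]
  [11] addr=0x38 blk=7 s=3: MISS | VC [5, 17, 19]
  [12] addr=0x5a blk=11 s=3: MISS | VC [5, 17, 19, 7]
  [13] addr=0x3b blk=7 s=3: VC-HIT | VC [5, 17, 19, 11]
  [14] addr=0x39 blk=7 s=3: L1-HIT | VC [5, 17, 19, 11]
  [15] addr=0x5f blk=11 s=3: VC-HIT | VC [5, 17, 19, 7]
  [16] addr=0x39 blk=7 s=3: VC-HIT | VC [5, 17, 19, 11]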